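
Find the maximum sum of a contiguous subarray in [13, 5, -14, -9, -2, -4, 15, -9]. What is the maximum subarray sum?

Using Kadane's algorithm on [13, 5, -14, -9, -2, -4, 15, -9]:

Scanning through the array:
Position 1 (value 5): max_ending_here = 18, max_so_far = 18
Position 2 (value -14): max_ending_here = 4, max_so_far = 18
Position 3 (value -9): max_ending_here = -5, max_so_far = 18
Position 4 (value -2): max_ending_here = -2, max_so_far = 18
Position 5 (value -4): max_ending_here = -4, max_so_far = 18
Position 6 (value 15): max_ending_here = 15, max_so_far = 18
Position 7 (value -9): max_ending_here = 6, max_so_far = 18

Maximum subarray: [13, 5]
Maximum sum: 18

The maximum subarray is [13, 5] with sum 18. This subarray runs from index 0 to index 1.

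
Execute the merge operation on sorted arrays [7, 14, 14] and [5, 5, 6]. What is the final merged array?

Merging process:

Compare 7 vs 5: take 5 from right. Merged: [5]
Compare 7 vs 5: take 5 from right. Merged: [5, 5]
Compare 7 vs 6: take 6 from right. Merged: [5, 5, 6]
Append remaining from left: [7, 14, 14]. Merged: [5, 5, 6, 7, 14, 14]

Final merged array: [5, 5, 6, 7, 14, 14]
Total comparisons: 3

The merged array is [5, 5, 6, 7, 14, 14], requiring 3 comparisons. The merge step runs in O(n) time where n is the total number of elements.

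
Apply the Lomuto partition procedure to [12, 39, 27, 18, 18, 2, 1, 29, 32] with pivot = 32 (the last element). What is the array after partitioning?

Lomuto partition with pivot = 32:

Initial array: [12, 39, 27, 18, 18, 2, 1, 29, 32]

arr[0]=12 <= 32: swap with position 0, array becomes [12, 39, 27, 18, 18, 2, 1, 29, 32]
arr[1]=39 > 32: no swap
arr[2]=27 <= 32: swap with position 1, array becomes [12, 27, 39, 18, 18, 2, 1, 29, 32]
arr[3]=18 <= 32: swap with position 2, array becomes [12, 27, 18, 39, 18, 2, 1, 29, 32]
arr[4]=18 <= 32: swap with position 3, array becomes [12, 27, 18, 18, 39, 2, 1, 29, 32]
arr[5]=2 <= 32: swap with position 4, array becomes [12, 27, 18, 18, 2, 39, 1, 29, 32]
arr[6]=1 <= 32: swap with position 5, array becomes [12, 27, 18, 18, 2, 1, 39, 29, 32]
arr[7]=29 <= 32: swap with position 6, array becomes [12, 27, 18, 18, 2, 1, 29, 39, 32]

Place pivot at position 7: [12, 27, 18, 18, 2, 1, 29, 32, 39]
Pivot position: 7

After partitioning with pivot 32, the array becomes [12, 27, 18, 18, 2, 1, 29, 32, 39]. The pivot is placed at index 7. All elements to the left of the pivot are <= 32, and all elements to the right are > 32.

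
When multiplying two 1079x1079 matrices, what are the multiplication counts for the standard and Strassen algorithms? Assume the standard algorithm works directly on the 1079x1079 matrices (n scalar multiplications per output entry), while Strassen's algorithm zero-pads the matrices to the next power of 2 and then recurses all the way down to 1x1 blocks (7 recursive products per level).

Matrix multiplication for 1079x1079 matrices:

Strassen's algorithm requires power-of-2 dimensions. Pad 1079x1079 to 2048x2048 (next power of 2).

Standard algorithm: 1079^3 = 1256216039 multiplications
Strassen's algorithm: 7^(log2(2048)) = 7^11 = 1977326743 multiplications
Difference: 1256216039 - 1977326743 = -721110704 (Strassen uses MORE here due to padding overhead — for small or just-over-power-of-2 n, padding can outweigh the per-level savings)

Standard: 1256216039 multiplications (1079^3). Strassen: 1977326743 multiplications (7^11, after padding to 2048x2048). Strassen reduces 8 recursive multiplications to 7 at each level.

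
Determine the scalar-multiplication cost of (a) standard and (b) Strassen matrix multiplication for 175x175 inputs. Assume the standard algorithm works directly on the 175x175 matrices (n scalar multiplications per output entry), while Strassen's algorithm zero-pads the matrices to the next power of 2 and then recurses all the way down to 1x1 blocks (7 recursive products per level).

Matrix multiplication for 175x175 matrices:

Strassen's algorithm requires power-of-2 dimensions. Pad 175x175 to 256x256 (next power of 2).

Standard algorithm: 175^3 = 5359375 multiplications
Strassen's algorithm: 7^(log2(256)) = 7^8 = 5764801 multiplications
Difference: 5359375 - 5764801 = -405426 (Strassen uses MORE here due to padding overhead — for small or just-over-power-of-2 n, padding can outweigh the per-level savings)

Standard: 5359375 multiplications (175^3). Strassen: 5764801 multiplications (7^8, after padding to 256x256). Strassen reduces 8 recursive multiplications to 7 at each level.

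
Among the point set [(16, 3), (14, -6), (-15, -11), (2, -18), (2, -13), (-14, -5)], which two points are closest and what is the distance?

Computing all pairwise distances among 6 points:

d((16, 3), (14, -6)) = 9.2195
d((16, 3), (-15, -11)) = 34.0147
d((16, 3), (2, -18)) = 25.2389
d((16, 3), (2, -13)) = 21.2603
d((16, 3), (-14, -5)) = 31.0483
d((14, -6), (-15, -11)) = 29.4279
d((14, -6), (2, -18)) = 16.9706
d((14, -6), (2, -13)) = 13.8924
d((14, -6), (-14, -5)) = 28.0179
d((-15, -11), (2, -18)) = 18.3848
d((-15, -11), (2, -13)) = 17.1172
d((-15, -11), (-14, -5)) = 6.0828
d((2, -18), (2, -13)) = 5.0 <-- minimum
d((2, -18), (-14, -5)) = 20.6155
d((2, -13), (-14, -5)) = 17.8885

Closest pair: (2, -18) and (2, -13) with distance 5.0

The closest pair is (2, -18) and (2, -13) with Euclidean distance 5.0. For 6 points, brute-force pairwise comparison is shown above. For large n, the divide-and-conquer algorithm (sort by x, recurse on halves, check the dividing strip) achieves O(n log n).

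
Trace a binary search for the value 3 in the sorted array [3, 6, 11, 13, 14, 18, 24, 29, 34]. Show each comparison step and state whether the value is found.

Binary search for 3 in [3, 6, 11, 13, 14, 18, 24, 29, 34]:

lo=0, hi=8, mid=4, arr[mid]=14 -> 14 > 3, search left half
lo=0, hi=3, mid=1, arr[mid]=6 -> 6 > 3, search left half
lo=0, hi=0, mid=0, arr[mid]=3 -> Found target at index 0!

Binary search finds 3 at index 0 after 3 comparisons. The search repeatedly halves the search space by comparing with the middle element.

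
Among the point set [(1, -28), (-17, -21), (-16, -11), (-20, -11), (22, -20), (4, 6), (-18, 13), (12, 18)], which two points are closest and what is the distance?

Computing all pairwise distances among 8 points:

d((1, -28), (-17, -21)) = 19.3132
d((1, -28), (-16, -11)) = 24.0416
d((1, -28), (-20, -11)) = 27.0185
d((1, -28), (22, -20)) = 22.4722
d((1, -28), (4, 6)) = 34.1321
d((1, -28), (-18, 13)) = 45.1885
d((1, -28), (12, 18)) = 47.2969
d((-17, -21), (-16, -11)) = 10.0499
d((-17, -21), (-20, -11)) = 10.4403
d((-17, -21), (22, -20)) = 39.0128
d((-17, -21), (4, 6)) = 34.2053
d((-17, -21), (-18, 13)) = 34.0147
d((-17, -21), (12, 18)) = 48.6004
d((-16, -11), (-20, -11)) = 4.0 <-- minimum
d((-16, -11), (22, -20)) = 39.0512
d((-16, -11), (4, 6)) = 26.2488
d((-16, -11), (-18, 13)) = 24.0832
d((-16, -11), (12, 18)) = 40.3113
d((-20, -11), (22, -20)) = 42.9535
d((-20, -11), (4, 6)) = 29.4109
d((-20, -11), (-18, 13)) = 24.0832
d((-20, -11), (12, 18)) = 43.1856
d((22, -20), (4, 6)) = 31.6228
d((22, -20), (-18, 13)) = 51.8556
d((22, -20), (12, 18)) = 39.2938
d((4, 6), (-18, 13)) = 23.0868
d((4, 6), (12, 18)) = 14.4222
d((-18, 13), (12, 18)) = 30.4138

Closest pair: (-16, -11) and (-20, -11) with distance 4.0

The closest pair is (-16, -11) and (-20, -11) with Euclidean distance 4.0. For 8 points, brute-force pairwise comparison is shown above. For large n, the divide-and-conquer algorithm (sort by x, recurse on halves, check the dividing strip) achieves O(n log n).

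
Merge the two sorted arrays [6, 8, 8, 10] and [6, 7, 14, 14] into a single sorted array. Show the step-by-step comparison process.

Merging process:

Compare 6 vs 6: take 6 from left. Merged: [6]
Compare 8 vs 6: take 6 from right. Merged: [6, 6]
Compare 8 vs 7: take 7 from right. Merged: [6, 6, 7]
Compare 8 vs 14: take 8 from left. Merged: [6, 6, 7, 8]
Compare 8 vs 14: take 8 from left. Merged: [6, 6, 7, 8, 8]
Compare 10 vs 14: take 10 from left. Merged: [6, 6, 7, 8, 8, 10]
Append remaining from right: [14, 14]. Merged: [6, 6, 7, 8, 8, 10, 14, 14]

Final merged array: [6, 6, 7, 8, 8, 10, 14, 14]
Total comparisons: 6

The merged array is [6, 6, 7, 8, 8, 10, 14, 14], requiring 6 comparisons. The merge step runs in O(n) time where n is the total number of elements.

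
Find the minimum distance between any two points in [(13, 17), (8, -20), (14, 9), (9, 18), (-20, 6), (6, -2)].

Computing all pairwise distances among 6 points:

d((13, 17), (8, -20)) = 37.3363
d((13, 17), (14, 9)) = 8.0623
d((13, 17), (9, 18)) = 4.1231 <-- minimum
d((13, 17), (-20, 6)) = 34.7851
d((13, 17), (6, -2)) = 20.2485
d((8, -20), (14, 9)) = 29.6142
d((8, -20), (9, 18)) = 38.0132
d((8, -20), (-20, 6)) = 38.2099
d((8, -20), (6, -2)) = 18.1108
d((14, 9), (9, 18)) = 10.2956
d((14, 9), (-20, 6)) = 34.1321
d((14, 9), (6, -2)) = 13.6015
d((9, 18), (-20, 6)) = 31.3847
d((9, 18), (6, -2)) = 20.2237
d((-20, 6), (6, -2)) = 27.2029

Closest pair: (13, 17) and (9, 18) with distance 4.1231

The closest pair is (13, 17) and (9, 18) with Euclidean distance 4.1231. For 6 points, brute-force pairwise comparison is shown above. For large n, the divide-and-conquer algorithm (sort by x, recurse on halves, check the dividing strip) achieves O(n log n).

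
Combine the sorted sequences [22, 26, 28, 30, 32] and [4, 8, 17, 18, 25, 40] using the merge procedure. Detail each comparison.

Merging process:

Compare 22 vs 4: take 4 from right. Merged: [4]
Compare 22 vs 8: take 8 from right. Merged: [4, 8]
Compare 22 vs 17: take 17 from right. Merged: [4, 8, 17]
Compare 22 vs 18: take 18 from right. Merged: [4, 8, 17, 18]
Compare 22 vs 25: take 22 from left. Merged: [4, 8, 17, 18, 22]
Compare 26 vs 25: take 25 from right. Merged: [4, 8, 17, 18, 22, 25]
Compare 26 vs 40: take 26 from left. Merged: [4, 8, 17, 18, 22, 25, 26]
Compare 28 vs 40: take 28 from left. Merged: [4, 8, 17, 18, 22, 25, 26, 28]
Compare 30 vs 40: take 30 from left. Merged: [4, 8, 17, 18, 22, 25, 26, 28, 30]
Compare 32 vs 40: take 32 from left. Merged: [4, 8, 17, 18, 22, 25, 26, 28, 30, 32]
Append remaining from right: [40]. Merged: [4, 8, 17, 18, 22, 25, 26, 28, 30, 32, 40]

Final merged array: [4, 8, 17, 18, 22, 25, 26, 28, 30, 32, 40]
Total comparisons: 10

The merged array is [4, 8, 17, 18, 22, 25, 26, 28, 30, 32, 40], requiring 10 comparisons. The merge step runs in O(n) time where n is the total number of elements.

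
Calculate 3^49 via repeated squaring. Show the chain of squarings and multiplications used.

Computing 3^49 by squaring (build up from 3^1; each line after the first costs one multiplication):

3^1 = 3
3^2 = (3^1)^2 = 3^2 = 9
3^3 = 3 * 3^2 = 3 * 9 = 27
3^6 = (3^3)^2 = 27^2 = 729
3^12 = (3^6)^2 = 729^2 = 531441
3^24 = (3^12)^2 = 531441^2 = 282429536481
3^48 = (3^24)^2 = 282429536481^2 = 79766443076872509863361
3^49 = 3 * 3^48 = 3 * 79766443076872509863361 = 239299329230617529590083

Result: 239299329230617529590083
Multiplications needed: 7 (7 lines after 3^1)

3^49 = 239299329230617529590083. Using exponentiation by squaring, this requires 7 multiplications. The key idea: if the exponent is even, square the half-power; if odd, multiply by the base once.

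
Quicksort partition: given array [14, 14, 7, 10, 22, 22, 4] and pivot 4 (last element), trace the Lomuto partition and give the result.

Lomuto partition with pivot = 4:

Initial array: [14, 14, 7, 10, 22, 22, 4]

arr[0]=14 > 4: no swap
arr[1]=14 > 4: no swap
arr[2]=7 > 4: no swap
arr[3]=10 > 4: no swap
arr[4]=22 > 4: no swap
arr[5]=22 > 4: no swap

Place pivot at position 0: [4, 14, 7, 10, 22, 22, 14]
Pivot position: 0

After partitioning with pivot 4, the array becomes [4, 14, 7, 10, 22, 22, 14]. The pivot is placed at index 0. All elements to the left of the pivot are <= 4, and all elements to the right are > 4.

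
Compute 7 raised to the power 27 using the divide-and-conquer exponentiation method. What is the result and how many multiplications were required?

Computing 7^27 by squaring (build up from 7^1; each line after the first costs one multiplication):

7^1 = 7
7^2 = (7^1)^2 = 7^2 = 49
7^3 = 7 * 7^2 = 7 * 49 = 343
7^6 = (7^3)^2 = 343^2 = 117649
7^12 = (7^6)^2 = 117649^2 = 13841287201
7^13 = 7 * 7^12 = 7 * 13841287201 = 96889010407
7^26 = (7^13)^2 = 96889010407^2 = 9387480337647754305649
7^27 = 7 * 7^26 = 7 * 9387480337647754305649 = 65712362363534280139543

Result: 65712362363534280139543
Multiplications needed: 7 (7 lines after 7^1)

7^27 = 65712362363534280139543. Using exponentiation by squaring, this requires 7 multiplications. The key idea: if the exponent is even, square the half-power; if odd, multiply by the base once.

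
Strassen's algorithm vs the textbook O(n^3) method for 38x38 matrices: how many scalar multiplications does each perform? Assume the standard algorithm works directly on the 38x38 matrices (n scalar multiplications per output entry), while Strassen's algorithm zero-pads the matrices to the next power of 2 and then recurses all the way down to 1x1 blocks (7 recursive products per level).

Matrix multiplication for 38x38 matrices:

Strassen's algorithm requires power-of-2 dimensions. Pad 38x38 to 64x64 (next power of 2).

Standard algorithm: 38^3 = 54872 multiplications
Strassen's algorithm: 7^(log2(64)) = 7^6 = 117649 multiplications
Difference: 54872 - 117649 = -62777 (Strassen uses MORE here due to padding overhead — for small or just-over-power-of-2 n, padding can outweigh the per-level savings)

Standard: 54872 multiplications (38^3). Strassen: 117649 multiplications (7^6, after padding to 64x64). Strassen reduces 8 recursive multiplications to 7 at each level.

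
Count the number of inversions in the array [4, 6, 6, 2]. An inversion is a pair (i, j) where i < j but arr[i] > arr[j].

Finding inversions in [4, 6, 6, 2]:

(0, 3): arr[0]=4 > arr[3]=2
(1, 3): arr[1]=6 > arr[3]=2
(2, 3): arr[2]=6 > arr[3]=2

Total inversions: 3

The array has 3 inversion(s): (0,3), (1,3), (2,3). Each pair (i,j) satisfies i < j and arr[i] > arr[j].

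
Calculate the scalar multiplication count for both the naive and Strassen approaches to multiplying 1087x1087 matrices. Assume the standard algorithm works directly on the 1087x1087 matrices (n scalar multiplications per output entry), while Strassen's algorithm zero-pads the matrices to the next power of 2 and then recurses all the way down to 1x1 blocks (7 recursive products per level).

Matrix multiplication for 1087x1087 matrices:

Strassen's algorithm requires power-of-2 dimensions. Pad 1087x1087 to 2048x2048 (next power of 2).

Standard algorithm: 1087^3 = 1284365503 multiplications
Strassen's algorithm: 7^(log2(2048)) = 7^11 = 1977326743 multiplications
Difference: 1284365503 - 1977326743 = -692961240 (Strassen uses MORE here due to padding overhead — for small or just-over-power-of-2 n, padding can outweigh the per-level savings)

Standard: 1284365503 multiplications (1087^3). Strassen: 1977326743 multiplications (7^11, after padding to 2048x2048). Strassen reduces 8 recursive multiplications to 7 at each level.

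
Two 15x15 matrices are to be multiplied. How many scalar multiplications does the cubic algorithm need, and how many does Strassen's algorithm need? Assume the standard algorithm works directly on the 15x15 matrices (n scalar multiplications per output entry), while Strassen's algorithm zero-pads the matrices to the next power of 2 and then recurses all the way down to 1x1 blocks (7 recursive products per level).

Matrix multiplication for 15x15 matrices:

Strassen's algorithm requires power-of-2 dimensions. Pad 15x15 to 16x16 (next power of 2).

Standard algorithm: 15^3 = 3375 multiplications
Strassen's algorithm: 7^(log2(16)) = 7^4 = 2401 multiplications
Savings: 3375 - 2401 = 974 multiplications

Standard: 3375 multiplications (15^3). Strassen: 2401 multiplications (7^4, after padding to 16x16). Strassen reduces 8 recursive multiplications to 7 at each level.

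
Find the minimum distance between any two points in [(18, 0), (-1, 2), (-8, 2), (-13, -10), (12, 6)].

Computing all pairwise distances among 5 points:

d((18, 0), (-1, 2)) = 19.105
d((18, 0), (-8, 2)) = 26.0768
d((18, 0), (-13, -10)) = 32.573
d((18, 0), (12, 6)) = 8.4853
d((-1, 2), (-8, 2)) = 7.0 <-- minimum
d((-1, 2), (-13, -10)) = 16.9706
d((-1, 2), (12, 6)) = 13.6015
d((-8, 2), (-13, -10)) = 13.0
d((-8, 2), (12, 6)) = 20.3961
d((-13, -10), (12, 6)) = 29.6816

Closest pair: (-1, 2) and (-8, 2) with distance 7.0

The closest pair is (-1, 2) and (-8, 2) with Euclidean distance 7.0. For 5 points, brute-force pairwise comparison is shown above. For large n, the divide-and-conquer algorithm (sort by x, recurse on halves, check the dividing strip) achieves O(n log n).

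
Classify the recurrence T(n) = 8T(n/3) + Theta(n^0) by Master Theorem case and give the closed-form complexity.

Master Theorem for T(n) = 8T(n/3) + O(n^0):

a = 8, b = 3, c = 0
log_b(a) = log_3(8) = 1.8928

Case 1: c = 0 < log_3(8) = 1.8928
T(n) = O(n^(log_3 8))

For T(n) = 8T(n/3) + O(n^0): log_3(8) = 1.8928. This is Case 1 of the Master Theorem (c < log_b(a), work dominated by leaves), giving O(n^(log_3 8)).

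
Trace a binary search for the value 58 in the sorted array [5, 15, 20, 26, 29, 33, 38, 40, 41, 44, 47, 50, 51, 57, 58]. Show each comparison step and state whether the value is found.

Binary search for 58 in [5, 15, 20, 26, 29, 33, 38, 40, 41, 44, 47, 50, 51, 57, 58]:

lo=0, hi=14, mid=7, arr[mid]=40 -> 40 < 58, search right half
lo=8, hi=14, mid=11, arr[mid]=50 -> 50 < 58, search right half
lo=12, hi=14, mid=13, arr[mid]=57 -> 57 < 58, search right half
lo=14, hi=14, mid=14, arr[mid]=58 -> Found target at index 14!

Binary search finds 58 at index 14 after 4 comparisons. The search repeatedly halves the search space by comparing with the middle element.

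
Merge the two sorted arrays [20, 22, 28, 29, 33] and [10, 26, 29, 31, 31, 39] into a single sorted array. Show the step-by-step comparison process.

Merging process:

Compare 20 vs 10: take 10 from right. Merged: [10]
Compare 20 vs 26: take 20 from left. Merged: [10, 20]
Compare 22 vs 26: take 22 from left. Merged: [10, 20, 22]
Compare 28 vs 26: take 26 from right. Merged: [10, 20, 22, 26]
Compare 28 vs 29: take 28 from left. Merged: [10, 20, 22, 26, 28]
Compare 29 vs 29: take 29 from left. Merged: [10, 20, 22, 26, 28, 29]
Compare 33 vs 29: take 29 from right. Merged: [10, 20, 22, 26, 28, 29, 29]
Compare 33 vs 31: take 31 from right. Merged: [10, 20, 22, 26, 28, 29, 29, 31]
Compare 33 vs 31: take 31 from right. Merged: [10, 20, 22, 26, 28, 29, 29, 31, 31]
Compare 33 vs 39: take 33 from left. Merged: [10, 20, 22, 26, 28, 29, 29, 31, 31, 33]
Append remaining from right: [39]. Merged: [10, 20, 22, 26, 28, 29, 29, 31, 31, 33, 39]

Final merged array: [10, 20, 22, 26, 28, 29, 29, 31, 31, 33, 39]
Total comparisons: 10

The merged array is [10, 20, 22, 26, 28, 29, 29, 31, 31, 33, 39], requiring 10 comparisons. The merge step runs in O(n) time where n is the total number of elements.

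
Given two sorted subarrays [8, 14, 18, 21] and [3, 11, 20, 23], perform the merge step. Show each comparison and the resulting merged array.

Merging process:

Compare 8 vs 3: take 3 from right. Merged: [3]
Compare 8 vs 11: take 8 from left. Merged: [3, 8]
Compare 14 vs 11: take 11 from right. Merged: [3, 8, 11]
Compare 14 vs 20: take 14 from left. Merged: [3, 8, 11, 14]
Compare 18 vs 20: take 18 from left. Merged: [3, 8, 11, 14, 18]
Compare 21 vs 20: take 20 from right. Merged: [3, 8, 11, 14, 18, 20]
Compare 21 vs 23: take 21 from left. Merged: [3, 8, 11, 14, 18, 20, 21]
Append remaining from right: [23]. Merged: [3, 8, 11, 14, 18, 20, 21, 23]

Final merged array: [3, 8, 11, 14, 18, 20, 21, 23]
Total comparisons: 7

The merged array is [3, 8, 11, 14, 18, 20, 21, 23], requiring 7 comparisons. The merge step runs in O(n) time where n is the total number of elements.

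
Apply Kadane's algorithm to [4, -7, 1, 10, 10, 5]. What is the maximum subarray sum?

Using Kadane's algorithm on [4, -7, 1, 10, 10, 5]:

Scanning through the array:
Position 1 (value -7): max_ending_here = -3, max_so_far = 4
Position 2 (value 1): max_ending_here = 1, max_so_far = 4
Position 3 (value 10): max_ending_here = 11, max_so_far = 11
Position 4 (value 10): max_ending_here = 21, max_so_far = 21
Position 5 (value 5): max_ending_here = 26, max_so_far = 26

Maximum subarray: [1, 10, 10, 5]
Maximum sum: 26

The maximum subarray is [1, 10, 10, 5] with sum 26. This subarray runs from index 2 to index 5.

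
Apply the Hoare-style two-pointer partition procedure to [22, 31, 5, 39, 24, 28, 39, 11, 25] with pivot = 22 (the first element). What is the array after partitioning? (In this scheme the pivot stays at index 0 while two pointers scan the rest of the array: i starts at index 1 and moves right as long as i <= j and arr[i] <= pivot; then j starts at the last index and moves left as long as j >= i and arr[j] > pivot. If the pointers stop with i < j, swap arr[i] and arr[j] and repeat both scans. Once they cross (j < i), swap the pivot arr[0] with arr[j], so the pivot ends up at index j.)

Hoare-style two-pointer partition with pivot = 22:

Initial array: [22, 31, 5, 39, 24, 28, 39, 11, 25]

Pointers start at i = 1, j = 8.
i stops at index 1 (arr[1]=31 > 22), j stops at index 7 (arr[7]=11 <= 22): swap arr[1] and arr[7], array becomes [22, 11, 5, 39, 24, 28, 39, 31, 25]
i ends at 3, j ends at 2: the pointers have crossed (j < i), so scanning stops.

Swap pivot arr[0] with arr[2] to place pivot at position 2: [5, 11, 22, 39, 24, 28, 39, 31, 25]
Pivot position: 2

After partitioning with pivot 22, the array becomes [5, 11, 22, 39, 24, 28, 39, 31, 25]. The pivot is placed at index 2. All elements to the left of the pivot are <= 22, and all elements to the right are > 22.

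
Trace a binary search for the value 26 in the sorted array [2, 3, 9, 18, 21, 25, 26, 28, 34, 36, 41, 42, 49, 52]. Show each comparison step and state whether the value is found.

Binary search for 26 in [2, 3, 9, 18, 21, 25, 26, 28, 34, 36, 41, 42, 49, 52]:

lo=0, hi=13, mid=6, arr[mid]=26 -> Found target at index 6!

Binary search finds 26 at index 6 after 1 comparisons. The search repeatedly halves the search space by comparing with the middle element.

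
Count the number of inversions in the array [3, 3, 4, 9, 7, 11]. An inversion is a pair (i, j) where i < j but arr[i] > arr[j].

Finding inversions in [3, 3, 4, 9, 7, 11]:

(3, 4): arr[3]=9 > arr[4]=7

Total inversions: 1

The array has 1 inversion(s): (3,4). Each pair (i,j) satisfies i < j and arr[i] > arr[j].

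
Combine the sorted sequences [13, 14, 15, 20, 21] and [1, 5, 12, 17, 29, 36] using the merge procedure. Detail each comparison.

Merging process:

Compare 13 vs 1: take 1 from right. Merged: [1]
Compare 13 vs 5: take 5 from right. Merged: [1, 5]
Compare 13 vs 12: take 12 from right. Merged: [1, 5, 12]
Compare 13 vs 17: take 13 from left. Merged: [1, 5, 12, 13]
Compare 14 vs 17: take 14 from left. Merged: [1, 5, 12, 13, 14]
Compare 15 vs 17: take 15 from left. Merged: [1, 5, 12, 13, 14, 15]
Compare 20 vs 17: take 17 from right. Merged: [1, 5, 12, 13, 14, 15, 17]
Compare 20 vs 29: take 20 from left. Merged: [1, 5, 12, 13, 14, 15, 17, 20]
Compare 21 vs 29: take 21 from left. Merged: [1, 5, 12, 13, 14, 15, 17, 20, 21]
Append remaining from right: [29, 36]. Merged: [1, 5, 12, 13, 14, 15, 17, 20, 21, 29, 36]

Final merged array: [1, 5, 12, 13, 14, 15, 17, 20, 21, 29, 36]
Total comparisons: 9

The merged array is [1, 5, 12, 13, 14, 15, 17, 20, 21, 29, 36], requiring 9 comparisons. The merge step runs in O(n) time where n is the total number of elements.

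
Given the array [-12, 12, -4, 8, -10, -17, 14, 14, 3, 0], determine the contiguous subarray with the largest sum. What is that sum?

Using Kadane's algorithm on [-12, 12, -4, 8, -10, -17, 14, 14, 3, 0]:

Scanning through the array:
Position 1 (value 12): max_ending_here = 12, max_so_far = 12
Position 2 (value -4): max_ending_here = 8, max_so_far = 12
Position 3 (value 8): max_ending_here = 16, max_so_far = 16
Position 4 (value -10): max_ending_here = 6, max_so_far = 16
Position 5 (value -17): max_ending_here = -11, max_so_far = 16
Position 6 (value 14): max_ending_here = 14, max_so_far = 16
Position 7 (value 14): max_ending_here = 28, max_so_far = 28
Position 8 (value 3): max_ending_here = 31, max_so_far = 31
Position 9 (value 0): max_ending_here = 31, max_so_far = 31

Maximum subarray: [14, 14, 3]
Maximum sum: 31

The maximum subarray is [14, 14, 3] with sum 31. This subarray runs from index 6 to index 8.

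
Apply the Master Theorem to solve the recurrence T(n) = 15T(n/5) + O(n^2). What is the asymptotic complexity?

Master Theorem for T(n) = 15T(n/5) + O(n^2):

a = 15, b = 5, c = 2
log_b(a) = log_5(15) = 1.6826

Case 3: c = 2 > log_5(15) = 1.6826
T(n) = O(n^2) = O(n^2)

For T(n) = 15T(n/5) + O(n^2): log_5(15) = 1.6826. This is Case 3 of the Master Theorem (c > log_b(a), work dominated by root), giving O(n^2).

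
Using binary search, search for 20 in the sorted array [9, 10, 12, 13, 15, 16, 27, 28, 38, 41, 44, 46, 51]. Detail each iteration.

Binary search for 20 in [9, 10, 12, 13, 15, 16, 27, 28, 38, 41, 44, 46, 51]:

lo=0, hi=12, mid=6, arr[mid]=27 -> 27 > 20, search left half
lo=0, hi=5, mid=2, arr[mid]=12 -> 12 < 20, search right half
lo=3, hi=5, mid=4, arr[mid]=15 -> 15 < 20, search right half
lo=5, hi=5, mid=5, arr[mid]=16 -> 16 < 20, search right half
lo=6 > hi=5, target 20 not found

Binary search determines that 20 is not in the array after 4 comparisons. The search space was exhausted without finding the target.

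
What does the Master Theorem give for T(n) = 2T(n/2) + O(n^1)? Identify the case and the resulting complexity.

Master Theorem for T(n) = 2T(n/2) + O(n^1):

a = 2, b = 2, c = 1
log_b(a) = log_2(2) = 1.0000

Case 2: c = 1 = log_2(2) = 1.0000
T(n) = O(n^1 log n) = O(n log n)

For T(n) = 2T(n/2) + O(n^1): log_2(2) = 1.0000. This is Case 2 of the Master Theorem (c = log_b(a), equal work at all levels), giving O(n log n).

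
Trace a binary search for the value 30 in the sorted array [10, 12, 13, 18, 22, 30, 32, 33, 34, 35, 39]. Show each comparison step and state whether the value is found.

Binary search for 30 in [10, 12, 13, 18, 22, 30, 32, 33, 34, 35, 39]:

lo=0, hi=10, mid=5, arr[mid]=30 -> Found target at index 5!

Binary search finds 30 at index 5 after 1 comparisons. The search repeatedly halves the search space by comparing with the middle element.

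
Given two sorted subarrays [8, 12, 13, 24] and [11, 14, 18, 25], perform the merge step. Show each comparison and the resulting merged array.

Merging process:

Compare 8 vs 11: take 8 from left. Merged: [8]
Compare 12 vs 11: take 11 from right. Merged: [8, 11]
Compare 12 vs 14: take 12 from left. Merged: [8, 11, 12]
Compare 13 vs 14: take 13 from left. Merged: [8, 11, 12, 13]
Compare 24 vs 14: take 14 from right. Merged: [8, 11, 12, 13, 14]
Compare 24 vs 18: take 18 from right. Merged: [8, 11, 12, 13, 14, 18]
Compare 24 vs 25: take 24 from left. Merged: [8, 11, 12, 13, 14, 18, 24]
Append remaining from right: [25]. Merged: [8, 11, 12, 13, 14, 18, 24, 25]

Final merged array: [8, 11, 12, 13, 14, 18, 24, 25]
Total comparisons: 7

The merged array is [8, 11, 12, 13, 14, 18, 24, 25], requiring 7 comparisons. The merge step runs in O(n) time where n is the total number of elements.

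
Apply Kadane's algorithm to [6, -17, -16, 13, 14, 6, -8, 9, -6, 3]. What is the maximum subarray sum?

Using Kadane's algorithm on [6, -17, -16, 13, 14, 6, -8, 9, -6, 3]:

Scanning through the array:
Position 1 (value -17): max_ending_here = -11, max_so_far = 6
Position 2 (value -16): max_ending_here = -16, max_so_far = 6
Position 3 (value 13): max_ending_here = 13, max_so_far = 13
Position 4 (value 14): max_ending_here = 27, max_so_far = 27
Position 5 (value 6): max_ending_here = 33, max_so_far = 33
Position 6 (value -8): max_ending_here = 25, max_so_far = 33
Position 7 (value 9): max_ending_here = 34, max_so_far = 34
Position 8 (value -6): max_ending_here = 28, max_so_far = 34
Position 9 (value 3): max_ending_here = 31, max_so_far = 34

Maximum subarray: [13, 14, 6, -8, 9]
Maximum sum: 34

The maximum subarray is [13, 14, 6, -8, 9] with sum 34. This subarray runs from index 3 to index 7.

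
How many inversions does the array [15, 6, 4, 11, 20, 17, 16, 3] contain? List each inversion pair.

Finding inversions in [15, 6, 4, 11, 20, 17, 16, 3]:

(0, 1): arr[0]=15 > arr[1]=6
(0, 2): arr[0]=15 > arr[2]=4
(0, 3): arr[0]=15 > arr[3]=11
(0, 7): arr[0]=15 > arr[7]=3
(1, 2): arr[1]=6 > arr[2]=4
(1, 7): arr[1]=6 > arr[7]=3
(2, 7): arr[2]=4 > arr[7]=3
(3, 7): arr[3]=11 > arr[7]=3
(4, 5): arr[4]=20 > arr[5]=17
(4, 6): arr[4]=20 > arr[6]=16
(4, 7): arr[4]=20 > arr[7]=3
(5, 6): arr[5]=17 > arr[6]=16
(5, 7): arr[5]=17 > arr[7]=3
(6, 7): arr[6]=16 > arr[7]=3

Total inversions: 14

The array has 14 inversion(s): (0,1), (0,2), (0,3), (0,7), (1,2), (1,7), (2,7), (3,7), (4,5), (4,6), (4,7), (5,6), (5,7), (6,7). Each pair (i,j) satisfies i < j and arr[i] > arr[j].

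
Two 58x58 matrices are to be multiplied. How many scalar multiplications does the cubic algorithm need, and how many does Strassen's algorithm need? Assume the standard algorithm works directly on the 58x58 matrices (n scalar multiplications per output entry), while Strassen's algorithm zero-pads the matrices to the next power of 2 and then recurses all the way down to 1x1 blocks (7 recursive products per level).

Matrix multiplication for 58x58 matrices:

Strassen's algorithm requires power-of-2 dimensions. Pad 58x58 to 64x64 (next power of 2).

Standard algorithm: 58^3 = 195112 multiplications
Strassen's algorithm: 7^(log2(64)) = 7^6 = 117649 multiplications
Savings: 195112 - 117649 = 77463 multiplications

Standard: 195112 multiplications (58^3). Strassen: 117649 multiplications (7^6, after padding to 64x64). Strassen reduces 8 recursive multiplications to 7 at each level.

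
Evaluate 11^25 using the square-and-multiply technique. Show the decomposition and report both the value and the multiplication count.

Computing 11^25 by squaring (build up from 11^1; each line after the first costs one multiplication):

11^1 = 11
11^2 = (11^1)^2 = 11^2 = 121
11^3 = 11 * 11^2 = 11 * 121 = 1331
11^6 = (11^3)^2 = 1331^2 = 1771561
11^12 = (11^6)^2 = 1771561^2 = 3138428376721
11^24 = (11^12)^2 = 3138428376721^2 = 9849732675807611094711841
11^25 = 11 * 11^24 = 11 * 9849732675807611094711841 = 108347059433883722041830251

Result: 108347059433883722041830251
Multiplications needed: 6 (6 lines after 11^1)

11^25 = 108347059433883722041830251. Using exponentiation by squaring, this requires 6 multiplications. The key idea: if the exponent is even, square the half-power; if odd, multiply by the base once.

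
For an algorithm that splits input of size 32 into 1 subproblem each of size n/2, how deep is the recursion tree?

For divide and conquer with division factor 2:

Problem sizes at each level:
Level 0: 32
Level 1: 16
Level 2: 8
Level 3: 4
Level 4: 2
Level 5: 1

The root is level 0 and the size-1 base case is level 5 (the tree spans levels 0 through 5, i.e. 6 levels counting the root), so the depth is the number of divisions: log_2(32) = 5

The recursion tree depth is log_2(32) = 5. At each level, the problem size is divided by 2, so it takes 5 divisions to reduce to a base case of size 1. The algorithm makes 1 recursive call at each level.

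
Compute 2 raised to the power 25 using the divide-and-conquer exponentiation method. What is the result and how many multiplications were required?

Computing 2^25 by squaring (build up from 2^1; each line after the first costs one multiplication):

2^1 = 2
2^2 = (2^1)^2 = 2^2 = 4
2^3 = 2 * 2^2 = 2 * 4 = 8
2^6 = (2^3)^2 = 8^2 = 64
2^12 = (2^6)^2 = 64^2 = 4096
2^24 = (2^12)^2 = 4096^2 = 16777216
2^25 = 2 * 2^24 = 2 * 16777216 = 33554432

Result: 33554432
Multiplications needed: 6 (6 lines after 2^1)

2^25 = 33554432. Using exponentiation by squaring, this requires 6 multiplications. The key idea: if the exponent is even, square the half-power; if odd, multiply by the base once.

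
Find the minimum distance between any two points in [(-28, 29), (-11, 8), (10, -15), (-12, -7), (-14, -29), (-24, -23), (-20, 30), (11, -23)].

Computing all pairwise distances among 8 points:

d((-28, 29), (-11, 8)) = 27.0185
d((-28, 29), (10, -15)) = 58.1378
d((-28, 29), (-12, -7)) = 39.3954
d((-28, 29), (-14, -29)) = 59.6657
d((-28, 29), (-24, -23)) = 52.1536
d((-28, 29), (-20, 30)) = 8.0623 <-- minimum
d((-28, 29), (11, -23)) = 65.0
d((-11, 8), (10, -15)) = 31.1448
d((-11, 8), (-12, -7)) = 15.0333
d((-11, 8), (-14, -29)) = 37.1214
d((-11, 8), (-24, -23)) = 33.6155
d((-11, 8), (-20, 30)) = 23.7697
d((-11, 8), (11, -23)) = 38.0132
d((10, -15), (-12, -7)) = 23.4094
d((10, -15), (-14, -29)) = 27.7849
d((10, -15), (-24, -23)) = 34.9285
d((10, -15), (-20, 30)) = 54.0833
d((10, -15), (11, -23)) = 8.0623 <-- minimum
d((-12, -7), (-14, -29)) = 22.0907
d((-12, -7), (-24, -23)) = 20.0
d((-12, -7), (-20, 30)) = 37.855
d((-12, -7), (11, -23)) = 28.0179
d((-14, -29), (-24, -23)) = 11.6619
d((-14, -29), (-20, 30)) = 59.3043
d((-14, -29), (11, -23)) = 25.7099
d((-24, -23), (-20, 30)) = 53.1507
d((-24, -23), (11, -23)) = 35.0
d((-20, 30), (11, -23)) = 61.4003

Minimum distance: 8.0623 (tie among 2 pairs: (-28, 29) and (-20, 30); (10, -15) and (11, -23))

The minimum Euclidean distance is 8.0623. There is a tie: 2 pairs achieve this minimum — (-28, 29) and (-20, 30); (10, -15) and (11, -23). Any of these is a valid closest pair. For 8 points, brute-force pairwise comparison is shown above. For large n, the divide-and-conquer algorithm (sort by x, recurse on halves, check the dividing strip) achieves O(n log n).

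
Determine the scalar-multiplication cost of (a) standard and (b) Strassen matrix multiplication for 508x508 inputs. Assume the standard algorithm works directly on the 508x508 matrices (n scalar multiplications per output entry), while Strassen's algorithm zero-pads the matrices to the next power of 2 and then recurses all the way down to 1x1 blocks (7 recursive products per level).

Matrix multiplication for 508x508 matrices:

Strassen's algorithm requires power-of-2 dimensions. Pad 508x508 to 512x512 (next power of 2).

Standard algorithm: 508^3 = 131096512 multiplications
Strassen's algorithm: 7^(log2(512)) = 7^9 = 40353607 multiplications
Savings: 131096512 - 40353607 = 90742905 multiplications

Standard: 131096512 multiplications (508^3). Strassen: 40353607 multiplications (7^9, after padding to 512x512). Strassen reduces 8 recursive multiplications to 7 at each level.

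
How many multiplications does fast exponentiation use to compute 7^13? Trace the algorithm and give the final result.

Computing 7^13 by squaring (build up from 7^1; each line after the first costs one multiplication):

7^1 = 7
7^2 = (7^1)^2 = 7^2 = 49
7^3 = 7 * 7^2 = 7 * 49 = 343
7^6 = (7^3)^2 = 343^2 = 117649
7^12 = (7^6)^2 = 117649^2 = 13841287201
7^13 = 7 * 7^12 = 7 * 13841287201 = 96889010407

Result: 96889010407
Multiplications needed: 5 (5 lines after 7^1)

7^13 = 96889010407. Using exponentiation by squaring, this requires 5 multiplications. The key idea: if the exponent is even, square the half-power; if odd, multiply by the base once.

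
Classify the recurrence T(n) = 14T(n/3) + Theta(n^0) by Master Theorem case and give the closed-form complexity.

Master Theorem for T(n) = 14T(n/3) + O(n^0):

a = 14, b = 3, c = 0
log_b(a) = log_3(14) = 2.4022

Case 1: c = 0 < log_3(14) = 2.4022
T(n) = O(n^(log_3 14))

For T(n) = 14T(n/3) + O(n^0): log_3(14) = 2.4022. This is Case 1 of the Master Theorem (c < log_b(a), work dominated by leaves), giving O(n^(log_3 14)).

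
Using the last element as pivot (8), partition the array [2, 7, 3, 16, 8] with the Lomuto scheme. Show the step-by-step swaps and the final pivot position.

Lomuto partition with pivot = 8:

Initial array: [2, 7, 3, 16, 8]

arr[0]=2 <= 8: swap with position 0, array becomes [2, 7, 3, 16, 8]
arr[1]=7 <= 8: swap with position 1, array becomes [2, 7, 3, 16, 8]
arr[2]=3 <= 8: swap with position 2, array becomes [2, 7, 3, 16, 8]
arr[3]=16 > 8: no swap

Place pivot at position 3: [2, 7, 3, 8, 16]
Pivot position: 3

After partitioning with pivot 8, the array becomes [2, 7, 3, 8, 16]. The pivot is placed at index 3. All elements to the left of the pivot are <= 8, and all elements to the right are > 8.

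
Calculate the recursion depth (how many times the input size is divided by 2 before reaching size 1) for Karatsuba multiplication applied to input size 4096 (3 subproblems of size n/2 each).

For divide and conquer with division factor 2:

Problem sizes at each level:
Level 0: 4096
Level 1: 2048
Level 2: 1024
Level 3: 512
Level 4: 256
Level 5: 128
Level 6: 64
Level 7: 32
Level 8: 16
Level 9: 8
Level 10: 4
Level 11: 2
Level 12: 1

The root is level 0 and the size-1 base case is level 12 (the tree spans levels 0 through 12, i.e. 13 levels counting the root), so the depth is the number of divisions: log_2(4096) = 12

The recursion tree depth is log_2(4096) = 12. At each level, the problem size is divided by 2, so it takes 12 divisions to reduce to a base case of size 1. The algorithm makes 3 recursive calls at each level.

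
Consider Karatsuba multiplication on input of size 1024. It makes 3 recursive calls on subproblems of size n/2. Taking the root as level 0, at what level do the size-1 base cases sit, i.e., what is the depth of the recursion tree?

For divide and conquer with division factor 2:

Problem sizes at each level:
Level 0: 1024
Level 1: 512
Level 2: 256
Level 3: 128
Level 4: 64
Level 5: 32
Level 6: 16
Level 7: 8
Level 8: 4
Level 9: 2
Level 10: 1

The root is level 0 and the size-1 base case is level 10 (the tree spans levels 0 through 10, i.e. 11 levels counting the root), so the depth is the number of divisions: log_2(1024) = 10

The recursion tree depth is log_2(1024) = 10. At each level, the problem size is divided by 2, so it takes 10 divisions to reduce to a base case of size 1. The algorithm makes 3 recursive calls at each level.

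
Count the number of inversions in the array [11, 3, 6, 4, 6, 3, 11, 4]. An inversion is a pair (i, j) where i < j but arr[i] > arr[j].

Finding inversions in [11, 3, 6, 4, 6, 3, 11, 4]:

(0, 1): arr[0]=11 > arr[1]=3
(0, 2): arr[0]=11 > arr[2]=6
(0, 3): arr[0]=11 > arr[3]=4
(0, 4): arr[0]=11 > arr[4]=6
(0, 5): arr[0]=11 > arr[5]=3
(0, 7): arr[0]=11 > arr[7]=4
(2, 3): arr[2]=6 > arr[3]=4
(2, 5): arr[2]=6 > arr[5]=3
(2, 7): arr[2]=6 > arr[7]=4
(3, 5): arr[3]=4 > arr[5]=3
(4, 5): arr[4]=6 > arr[5]=3
(4, 7): arr[4]=6 > arr[7]=4
(6, 7): arr[6]=11 > arr[7]=4

Total inversions: 13

The array has 13 inversion(s): (0,1), (0,2), (0,3), (0,4), (0,5), (0,7), (2,3), (2,5), (2,7), (3,5), (4,5), (4,7), (6,7). Each pair (i,j) satisfies i < j and arr[i] > arr[j].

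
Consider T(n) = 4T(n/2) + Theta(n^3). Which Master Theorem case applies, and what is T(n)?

Master Theorem for T(n) = 4T(n/2) + O(n^3):

a = 4, b = 2, c = 3
log_b(a) = log_2(4) = 2.0000

Case 3: c = 3 > log_2(4) = 2.0000
T(n) = O(n^3) = O(n^3)

For T(n) = 4T(n/2) + O(n^3): log_2(4) = 2.0000. This is Case 3 of the Master Theorem (c > log_b(a), work dominated by root), giving O(n^3).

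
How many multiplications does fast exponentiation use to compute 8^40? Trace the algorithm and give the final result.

Computing 8^40 by squaring (build up from 8^1; each line after the first costs one multiplication):

8^1 = 8
8^2 = (8^1)^2 = 8^2 = 64
8^4 = (8^2)^2 = 64^2 = 4096
8^5 = 8 * 8^4 = 8 * 4096 = 32768
8^10 = (8^5)^2 = 32768^2 = 1073741824
8^20 = (8^10)^2 = 1073741824^2 = 1152921504606846976
8^40 = (8^20)^2 = 1152921504606846976^2 = 1329227995784915872903807060280344576

Result: 1329227995784915872903807060280344576
Multiplications needed: 6 (6 lines after 8^1)

8^40 = 1329227995784915872903807060280344576. Using exponentiation by squaring, this requires 6 multiplications. The key idea: if the exponent is even, square the half-power; if odd, multiply by the base once.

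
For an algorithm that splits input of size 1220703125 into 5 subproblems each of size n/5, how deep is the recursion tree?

For divide and conquer with division factor 5:

Problem sizes at each level:
Level 0: 1220703125
Level 1: 244140625
Level 2: 48828125
Level 3: 9765625
Level 4: 1953125
Level 5: 390625
Level 6: 78125
Level 7: 15625
Level 8: 3125
Level 9: 625
Level 10: 125
Level 11: 25
Level 12: 5
Level 13: 1

The root is level 0 and the size-1 base case is level 13 (the tree spans levels 0 through 13, i.e. 14 levels counting the root), so the depth is the number of divisions: log_5(1220703125) = 13

The recursion tree depth is log_5(1220703125) = 13. At each level, the problem size is divided by 5, so it takes 13 divisions to reduce to a base case of size 1. The algorithm makes 5 recursive calls at each level.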